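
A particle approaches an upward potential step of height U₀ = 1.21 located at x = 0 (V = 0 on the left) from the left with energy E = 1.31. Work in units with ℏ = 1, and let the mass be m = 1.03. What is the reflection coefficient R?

R = 0.322

On each side the TISE gives plane waves with k = √(2m(E − V))/ℏ: k₁ = √(2·1.03·1.31) = 1.643, k₂ = √(2·1.03·0.1) = 0.4539.
Matching ψ and ψ′ at x = 0 gives r = (k₁ − k₂)/(k₁ + k₂), so R = r² = 0.3215 and T = 1 − R = 0.6785.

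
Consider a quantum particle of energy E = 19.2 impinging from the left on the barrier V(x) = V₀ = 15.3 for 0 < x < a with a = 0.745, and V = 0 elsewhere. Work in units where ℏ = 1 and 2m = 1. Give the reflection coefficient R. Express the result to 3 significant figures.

Above the barrier the interior wavenumber is k₂ = √(2m(E − V₀))/ℏ = 1.975, giving phase k₂a = 1.471.
T = [1 + V₀² sin²(k₂a) / (4E(E − V₀))]⁻¹ = 1/1.774 = 0.564.
R = 1 − T = 0.436.

R = 0.436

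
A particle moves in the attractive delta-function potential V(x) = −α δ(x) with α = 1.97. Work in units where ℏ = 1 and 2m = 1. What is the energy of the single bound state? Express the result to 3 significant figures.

E = -0.970

The bound state is ψ(x) = √κ e^{−κ|x|}. The derivative jump ψ'(0⁺) − ψ'(0⁻) = −(2mα/ℏ²)ψ(0) fixes κ = mα/ℏ² = 0.9850.
Then E = −ℏ²κ²/(2m) = −mα²/(2ℏ²) = -0.9702.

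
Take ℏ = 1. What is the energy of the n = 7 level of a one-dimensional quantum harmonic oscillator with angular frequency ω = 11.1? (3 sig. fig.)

E = 83.3

The oscillator eigenvalues are E_n = ℏω(n + ½), so E_7 = 11.1 × 7.5 = 83.25.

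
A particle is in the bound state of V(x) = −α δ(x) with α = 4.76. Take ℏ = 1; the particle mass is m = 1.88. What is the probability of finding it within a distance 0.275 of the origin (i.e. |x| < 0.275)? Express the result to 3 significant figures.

P = 0.993

The normalised bound state is ψ = √κ e^{−κ|x|} with κ = mα/ℏ² = 8.949.
P(|x| < d) = ∫_{−d}^{d} κ e^{−2κ|x|} dx = 1 − e^{−2κd} = 1 − e^{−4.922} = 0.9927.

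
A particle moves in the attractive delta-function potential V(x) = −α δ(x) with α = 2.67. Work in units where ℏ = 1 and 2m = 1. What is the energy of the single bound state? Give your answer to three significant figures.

For x ≠ 0 the bound state is ψ ∝ e^{−κ|x|}; integrating the TISE across the delta gives the cusp condition 2κ = 2mα/ℏ², so κ = 1.335.
Then E = −ℏ²κ²/(2m) = −mα²/(2ℏ²) = -1.782.

E = -1.78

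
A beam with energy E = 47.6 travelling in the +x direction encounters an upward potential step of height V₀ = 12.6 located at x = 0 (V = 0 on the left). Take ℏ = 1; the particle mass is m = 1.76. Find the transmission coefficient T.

The wavenumbers are k₁ = √(2mE)/ℏ = 12.94 on the left and k₂ = √(2m(E − V₀))/ℏ = 11.10 on the right.
Matching ψ and ψ′ at x = 0 gives r = (k₁ − k₂)/(k₁ + k₂), so R = r² = 0.005886 and T = 1 − R = 0.9941.

T = 0.994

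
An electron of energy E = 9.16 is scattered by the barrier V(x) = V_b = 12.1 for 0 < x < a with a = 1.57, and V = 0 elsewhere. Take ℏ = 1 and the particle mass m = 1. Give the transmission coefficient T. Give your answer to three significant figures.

Since E < V_b the interior solution is evanescent with decay constant κ = √(2m(V_b − E))/ℏ = 2.425.
κa = 3.807, sinh(κa) = 22.50.
Matching ψ, ψ′ at both faces gives T = [1 + V_b² sinh²(κa) / (4E(V_b − E))]⁻¹ = 1/688.9 = 0.00145.

T = 0.00145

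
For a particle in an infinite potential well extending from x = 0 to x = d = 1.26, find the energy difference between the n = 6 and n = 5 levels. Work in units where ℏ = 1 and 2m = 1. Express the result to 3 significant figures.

E_n = n²π²ℏ²/(2md²), so ΔE = (6² − 5²) π²ℏ²/(2md²).
ΔE = 11 × π² / (2 × 0.5 × 1.26²) = 68.38.

ΔE = 68.4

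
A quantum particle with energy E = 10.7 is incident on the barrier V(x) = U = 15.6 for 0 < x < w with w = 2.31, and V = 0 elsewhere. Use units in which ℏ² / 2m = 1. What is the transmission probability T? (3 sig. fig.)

T = 0.000125

Since E < U the interior solution is evanescent with decay constant κ = √(2m(U − E))/ℏ = 2.214.
κw = 5.113, sinh(κw) = 83.11.
Matching ψ, ψ′ at both faces gives T = [1 + U² sinh²(κw) / (4E(U − E))]⁻¹ = 1/8017 = 0.000125.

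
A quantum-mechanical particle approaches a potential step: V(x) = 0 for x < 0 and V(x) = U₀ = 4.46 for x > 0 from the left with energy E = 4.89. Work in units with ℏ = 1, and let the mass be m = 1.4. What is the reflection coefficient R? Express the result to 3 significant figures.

On each side the TISE gives plane waves with k = √(2m(E − V))/ℏ: k₁ = √(2·1.4·4.89) = 3.700, k₂ = √(2·1.4·0.43) = 1.097.
Matching ψ and ψ′ at x = 0 gives r = (k₁ − k₂)/(k₁ + k₂), so R = r² = 0.2944 and T = 1 − R = 0.7056.

R = 0.294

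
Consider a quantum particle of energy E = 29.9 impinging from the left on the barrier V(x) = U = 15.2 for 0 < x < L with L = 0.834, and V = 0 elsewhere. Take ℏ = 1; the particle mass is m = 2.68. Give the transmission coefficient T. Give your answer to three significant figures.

T = 0.904

Above the barrier the interior wavenumber is k₂ = √(2m(E − U))/ℏ = 8.876, giving phase k₂L = 7.403.
Matching at both interfaces gives T⁻¹ = 1 + U² sin²(k₂L) / [4E(E − U)] = 1.106, hence T = 0.904.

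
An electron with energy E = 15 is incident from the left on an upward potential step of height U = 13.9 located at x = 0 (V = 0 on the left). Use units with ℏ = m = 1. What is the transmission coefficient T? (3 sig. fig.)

T = 0.671

The wavenumbers are k₁ = √(2mE)/ℏ = 5.477 on the left and k₂ = √(2m(E − U))/ℏ = 1.483 on the right.
Matching ψ and ψ′ at x = 0 gives r = (k₁ − k₂)/(k₁ + k₂), so R = r² = 0.3293 and T = 1 − R = 0.6707.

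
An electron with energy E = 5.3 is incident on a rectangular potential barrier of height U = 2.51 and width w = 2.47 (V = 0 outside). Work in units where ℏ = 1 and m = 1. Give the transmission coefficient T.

T = 0.980

E > U: inside the barrier k₂ = √(2m(E − U))/ℏ = 2.362, k₂w = 5.835.
Matching at both interfaces gives T⁻¹ = 1 + U² sin²(k₂w) / [4E(E − U)] = 1.020, hence T = 0.980.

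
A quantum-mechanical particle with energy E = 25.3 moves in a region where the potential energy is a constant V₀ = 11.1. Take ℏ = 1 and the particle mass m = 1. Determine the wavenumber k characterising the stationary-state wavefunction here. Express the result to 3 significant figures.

With E > V₀ the solution is oscillatory, ψ ∝ e^{±ikx} with k = √(2m(E − V₀))/ℏ.
k = √(2 × 1 × 14.2) = 5.329.

k = 5.33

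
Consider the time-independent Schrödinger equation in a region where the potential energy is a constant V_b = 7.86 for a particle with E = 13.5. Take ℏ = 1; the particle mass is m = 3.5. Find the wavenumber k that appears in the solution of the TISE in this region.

k = 6.28

With E > V_b the solution is oscillatory, ψ ∝ e^{±ikx} with k = √(2m(E − V_b))/ℏ.
k = √(2 × 3.5 × 5.64) = 6.283.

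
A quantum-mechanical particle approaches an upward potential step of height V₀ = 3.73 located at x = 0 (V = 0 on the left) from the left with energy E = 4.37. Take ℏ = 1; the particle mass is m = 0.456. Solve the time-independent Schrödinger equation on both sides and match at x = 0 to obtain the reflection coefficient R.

The wavenumbers are k₁ = √(2mE)/ℏ = 1.996 on the left and k₂ = √(2m(E − V₀))/ℏ = 0.7640 on the right.
Continuity of ψ and ψ′ at the step yields the reflection amplitude r = (k₁ − k₂)/(k₁ + k₂) = 0.4465; thus R = |r|² = 0.1993, T = 0.8007.

R = 0.199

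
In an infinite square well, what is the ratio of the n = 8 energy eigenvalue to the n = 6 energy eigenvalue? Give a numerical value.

E_n = n²π²ℏ²/(2mL²) so the ratio is n₂²/n₁² = 64/36 = 1.77778.

1.77778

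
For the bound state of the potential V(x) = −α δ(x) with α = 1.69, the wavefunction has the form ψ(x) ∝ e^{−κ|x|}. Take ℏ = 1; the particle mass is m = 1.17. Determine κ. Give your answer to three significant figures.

κ = 1.98

Integrating the TISE across x = 0 gives the cusp condition ψ'(0⁺) − ψ'(0⁻) = −(2mα/ℏ²)ψ(0).
With ψ ∝ e^{−κ|x|} this yields −2κ = −2mα/ℏ², so κ = mα/ℏ² = 1.977.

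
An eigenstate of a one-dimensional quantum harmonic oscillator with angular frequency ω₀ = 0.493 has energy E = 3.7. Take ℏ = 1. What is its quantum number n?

n = 7

E_n = ℏω₀(n + ½) ⇒ n = E/(ℏω₀) − ½ = 3.7/0.493 − 0.5 = 7.005 → n = 7.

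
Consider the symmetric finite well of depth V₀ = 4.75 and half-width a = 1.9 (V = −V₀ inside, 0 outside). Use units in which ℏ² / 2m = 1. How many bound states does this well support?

Define the well-strength parameter z₀ = (a/ℏ)√(2mV₀) = 1.9 × √(2·0.5·4.75) = 4.141.
A new bound state (alternating even/odd) appears each time z₀ passes a multiple of π/2, so N = ⌊2z₀/π⌋ + 1 = ⌊2.636⌋ + 1 = 3.

N = 3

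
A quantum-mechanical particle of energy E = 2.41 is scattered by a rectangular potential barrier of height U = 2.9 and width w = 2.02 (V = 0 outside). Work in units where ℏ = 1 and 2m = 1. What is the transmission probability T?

E < U: inside the barrier ψ ∝ e^{±κx} with κ = √(2m(U − E))/ℏ = 0.7000.
κw = 1.414, sinh(κw) = 1.935.
The exact tunnelling result is T⁻¹ = 1 + U² sinh²(κw) / [4E(U − E)] = 7.664, so T = 0.130.

T = 0.130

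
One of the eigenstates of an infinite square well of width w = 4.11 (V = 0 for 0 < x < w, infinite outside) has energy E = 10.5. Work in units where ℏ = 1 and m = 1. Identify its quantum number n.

n = 6

For an infinite well E_n = n²π²ℏ²/(2mw²), so n = (w/πℏ)√(2mE).
n = (4.11/π) × √(2 × 1 × 10.5) = 5.995 → n = 6.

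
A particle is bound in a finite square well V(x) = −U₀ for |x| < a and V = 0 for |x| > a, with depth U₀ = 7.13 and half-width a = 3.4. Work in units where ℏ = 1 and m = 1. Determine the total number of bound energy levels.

N = 9

The dimensionless depth is z₀ = a√(2mU₀)/ℏ = 3.4 × √(14.26) = 12.84.
The even/odd transcendental equations gain one root per π/2 in z₀, giving N = 1 + ⌊2z₀/π⌋ = 1 + ⌊8.174⌋ = 9.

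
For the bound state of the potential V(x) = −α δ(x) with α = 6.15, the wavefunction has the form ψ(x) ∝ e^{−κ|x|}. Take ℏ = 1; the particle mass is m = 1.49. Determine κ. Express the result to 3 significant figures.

κ = 9.16

Integrate −(ℏ²/2m)ψ'' − αδ(x)ψ = Eψ from −ε to +ε: the ψ'' term gives ψ'(0⁺) − ψ'(0⁻) and the δ term gives −(2mα/ℏ²)ψ(0).
With ψ ∝ e^{−κ|x|} this yields −2κ = −2mα/ℏ², so κ = mα/ℏ² = 9.164.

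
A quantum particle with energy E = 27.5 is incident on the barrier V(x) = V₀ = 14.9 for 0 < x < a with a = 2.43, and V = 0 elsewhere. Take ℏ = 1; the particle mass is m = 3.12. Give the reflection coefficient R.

E > V₀: inside the barrier k₂ = √(2m(E − V₀))/ℏ = 8.867, k₂a = 21.55.
Matching at both interfaces gives T⁻¹ = 1 + V₀² sin²(k₂a) / [4E(E − V₀)] = 1.030, hence T = 0.971.
R = 1 − T = 0.0287.

R = 0.0287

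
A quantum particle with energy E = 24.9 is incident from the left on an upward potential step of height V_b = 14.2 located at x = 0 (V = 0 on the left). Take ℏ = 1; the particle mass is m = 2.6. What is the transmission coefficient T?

T = 0.957

The wavenumbers are k₁ = √(2mE)/ℏ = 11.38 on the left and k₂ = √(2m(E − V_b))/ℏ = 7.459 on the right.
Continuity of ψ and ψ′ at the step yields the reflection amplitude r = (k₁ − k₂)/(k₁ + k₂) = 0.2081; thus R = |r|² = 0.04329, T = 0.9567.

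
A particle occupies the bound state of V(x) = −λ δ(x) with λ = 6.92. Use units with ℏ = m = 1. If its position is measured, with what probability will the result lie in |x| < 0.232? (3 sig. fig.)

The normalised bound state is ψ = √κ e^{−κ|x|} with κ = mλ/ℏ² = 6.920.
P(|x| < d) = ∫_{−d}^{d} κ e^{−2κ|x|} dx = 1 − e^{−2κd} = 1 − e^{−3.211} = 0.9597.

P = 0.960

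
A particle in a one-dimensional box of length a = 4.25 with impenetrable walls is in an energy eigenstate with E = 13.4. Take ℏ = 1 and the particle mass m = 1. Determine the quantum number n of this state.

For an infinite well E_n = n²π²ℏ²/(2ma²), so n = (a/πℏ)√(2mE).
n = (4.25/π) × √(2 × 1 × 13.4) = 7.003 → n = 7.

n = 7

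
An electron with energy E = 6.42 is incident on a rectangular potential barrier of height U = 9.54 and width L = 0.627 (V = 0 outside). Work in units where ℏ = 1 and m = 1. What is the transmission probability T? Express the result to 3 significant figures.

E < U: inside the barrier ψ ∝ e^{±κx} with κ = √(2m(U − E))/ℏ = 2.498.
κL = 1.566, sinh(κL) = 2.290.
The exact tunnelling result is T⁻¹ = 1 + U² sinh²(κL) / [4E(U − E)] = 6.956, so T = 0.144.

T = 0.144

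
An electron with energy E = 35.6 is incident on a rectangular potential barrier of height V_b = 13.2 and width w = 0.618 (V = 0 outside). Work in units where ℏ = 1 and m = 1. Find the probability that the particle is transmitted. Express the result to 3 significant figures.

T = 0.963

E > V_b: inside the barrier k₂ = √(2m(E − V_b))/ℏ = 6.693, k₂w = 4.136.
Matching at both interfaces gives T⁻¹ = 1 + V_b² sin²(k₂w) / [4E(E − V_b)] = 1.038, hence T = 0.963.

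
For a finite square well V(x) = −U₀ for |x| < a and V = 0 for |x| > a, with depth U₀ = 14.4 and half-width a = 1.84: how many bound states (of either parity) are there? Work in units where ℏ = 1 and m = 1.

Define the well-strength parameter z₀ = (a/ℏ)√(2mU₀) = 1.84 × √(2·1·14.4) = 9.874.
The even/odd transcendental equations gain one root per π/2 in z₀, giving N = 1 + ⌊2z₀/π⌋ = 1 + ⌊6.286⌋ = 7.

N = 7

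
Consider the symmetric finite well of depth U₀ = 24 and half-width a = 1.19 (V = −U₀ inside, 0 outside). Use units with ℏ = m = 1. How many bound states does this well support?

N = 6

The dimensionless depth is z₀ = a√(2mU₀)/ℏ = 1.19 × √(48.00) = 8.245.
A new bound state (alternating even/odd) appears each time z₀ passes a multiple of π/2, so N = ⌊2z₀/π⌋ + 1 = ⌊5.249⌋ + 1 = 6.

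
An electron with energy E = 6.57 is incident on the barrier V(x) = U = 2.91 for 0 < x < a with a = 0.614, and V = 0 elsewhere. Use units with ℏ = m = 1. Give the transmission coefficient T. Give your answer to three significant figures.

E > U: inside the barrier k₂ = √(2m(E − U))/ℏ = 2.706, k₂a = 1.661.
Matching at both interfaces gives T⁻¹ = 1 + U² sin²(k₂a) / [4E(E − U)] = 1.087, hence T = 0.920.

T = 0.920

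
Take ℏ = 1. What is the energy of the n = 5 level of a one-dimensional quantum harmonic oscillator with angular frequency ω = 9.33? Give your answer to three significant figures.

E = 51.3

The oscillator eigenvalues are E_n = ℏω(n + ½), so E_5 = 9.33 × 5.5 = 51.32.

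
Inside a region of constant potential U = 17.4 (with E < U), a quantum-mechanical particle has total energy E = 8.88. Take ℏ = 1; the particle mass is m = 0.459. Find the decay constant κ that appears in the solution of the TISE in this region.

κ = 2.80

Since E < U the TISE in this region is ψ'' = κ²ψ with κ = √(2m(U − E))/ℏ.
κ = √(2 × 0.459 × 8.52) = 2.797.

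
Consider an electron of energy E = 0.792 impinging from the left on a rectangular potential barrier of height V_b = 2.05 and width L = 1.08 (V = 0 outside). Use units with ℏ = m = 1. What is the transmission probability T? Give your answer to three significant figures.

E < V_b: inside the barrier ψ ∝ e^{±κx} with κ = √(2m(V_b − E))/ℏ = 1.586.
κL = 1.713, sinh(κL) = 2.683.
Matching ψ, ψ′ at both faces gives T = [1 + V_b² sinh²(κL) / (4E(V_b − E))]⁻¹ = 1/8.590 = 0.116.

T = 0.116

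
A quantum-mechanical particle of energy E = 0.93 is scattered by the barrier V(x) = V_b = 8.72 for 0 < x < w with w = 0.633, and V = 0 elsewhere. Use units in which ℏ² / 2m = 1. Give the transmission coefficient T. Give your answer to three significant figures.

T = 0.0451

E < V_b: inside the barrier ψ ∝ e^{±κx} with κ = √(2m(V_b − E))/ℏ = 2.791.
κw = 1.767, sinh(κw) = 2.840.
The exact tunnelling result is T⁻¹ = 1 + V_b² sinh²(κw) / [4E(V_b − E)] = 22.17, so T = 0.0451.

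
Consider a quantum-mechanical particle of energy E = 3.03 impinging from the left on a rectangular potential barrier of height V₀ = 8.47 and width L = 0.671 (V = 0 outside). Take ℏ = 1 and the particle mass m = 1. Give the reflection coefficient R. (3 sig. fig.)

Since E < V₀ the interior solution is evanescent with decay constant κ = √(2m(V₀ − E))/ℏ = 3.298.
κL = 2.213, sinh(κL) = 4.518.
Matching ψ, ψ′ at both faces gives T = [1 + V₀² sinh²(κL) / (4E(V₀ − E))]⁻¹ = 1/23.21 = 0.0431.
R = 1 − T = 0.957.

R = 0.957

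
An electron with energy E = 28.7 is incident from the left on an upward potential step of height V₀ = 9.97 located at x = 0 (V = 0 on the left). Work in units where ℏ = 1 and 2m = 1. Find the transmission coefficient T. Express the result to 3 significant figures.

T = 0.989

On each side the TISE gives plane waves with k = √(2m(E − V))/ℏ: k₁ = √(2·½·28.7) = 5.357, k₂ = √(2·½·18.73) = 4.328.
Continuity of ψ and ψ′ at the step yields the reflection amplitude r = (k₁ − k₂)/(k₁ + k₂) = 0.1063; thus R = |r|² = 0.01130, T = 0.9887.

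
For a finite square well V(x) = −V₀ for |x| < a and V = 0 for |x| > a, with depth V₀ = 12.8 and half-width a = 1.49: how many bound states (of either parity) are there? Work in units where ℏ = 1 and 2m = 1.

The dimensionless depth is z₀ = a√(2mV₀)/ℏ = 1.49 × √(12.80) = 5.331.
The even/odd transcendental equations gain one root per π/2 in z₀, giving N = 1 + ⌊2z₀/π⌋ = 1 + ⌊3.394⌋ = 4.

N = 4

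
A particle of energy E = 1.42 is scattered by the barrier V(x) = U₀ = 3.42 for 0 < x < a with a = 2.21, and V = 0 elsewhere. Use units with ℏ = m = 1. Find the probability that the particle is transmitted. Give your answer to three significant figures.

Since E < U₀ the interior solution is evanescent with decay constant κ = √(2m(U₀ − E))/ℏ = 2.000.
κa = 4.420, sinh(κa) = 41.54.
Matching ψ, ψ′ at both faces gives T = [1 + U₀² sinh²(κa) / (4E(U₀ − E))]⁻¹ = 1/1778 = 0.000562.

T = 0.000562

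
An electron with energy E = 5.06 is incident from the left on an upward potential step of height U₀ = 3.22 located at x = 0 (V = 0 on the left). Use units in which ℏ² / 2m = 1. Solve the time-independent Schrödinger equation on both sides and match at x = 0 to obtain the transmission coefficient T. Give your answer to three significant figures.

T = 0.939

On each side the TISE gives plane waves with k = √(2m(E − V))/ℏ: k₁ = √(2·½·5.06) = 2.249, k₂ = √(2·½·1.84) = 1.356.
Continuity of ψ and ψ′ at the step yields the reflection amplitude r = (k₁ − k₂)/(k₁ + k₂) = 0.2476; thus R = |r|² = 0.06133, T = 0.9387.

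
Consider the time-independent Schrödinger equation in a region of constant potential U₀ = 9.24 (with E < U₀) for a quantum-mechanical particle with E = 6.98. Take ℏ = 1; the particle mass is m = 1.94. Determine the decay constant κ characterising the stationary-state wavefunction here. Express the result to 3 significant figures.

Since E < U₀ the TISE in this region is ψ'' = κ²ψ with κ = √(2m(U₀ − E))/ℏ.
κ = √(2 × 1.94 × 2.26) = 2.961.

κ = 2.96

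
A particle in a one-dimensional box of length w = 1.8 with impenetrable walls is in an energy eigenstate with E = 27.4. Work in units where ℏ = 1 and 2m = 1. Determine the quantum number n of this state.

n = 3

For an infinite well E_n = n²π²ℏ²/(2mw²), so n = (w/πℏ)√(2mE).
n = (1.8/π) × √(2 × 0.5 × 27.4) = 2.999 → n = 3.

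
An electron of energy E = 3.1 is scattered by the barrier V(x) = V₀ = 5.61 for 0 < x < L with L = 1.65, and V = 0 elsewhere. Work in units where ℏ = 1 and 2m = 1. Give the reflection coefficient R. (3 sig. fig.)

E < V₀: inside the barrier ψ ∝ e^{±κx} with κ = √(2m(V₀ − E))/ℏ = 1.584.
κL = 2.614, sinh(κL) = 6.791.
Matching ψ, ψ′ at both faces gives T = [1 + V₀² sinh²(κL) / (4E(V₀ − E))]⁻¹ = 1/47.63 = 0.0210.
R = 1 − T = 0.979.

R = 0.979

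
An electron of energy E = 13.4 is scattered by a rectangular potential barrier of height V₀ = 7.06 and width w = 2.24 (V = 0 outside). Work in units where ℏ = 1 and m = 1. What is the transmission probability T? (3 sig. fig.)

Above the barrier the interior wavenumber is k₂ = √(2m(E − V₀))/ℏ = 3.561, giving phase k₂w = 7.976.
T = [1 + V₀² sin²(k₂w) / (4E(E − V₀))]⁻¹ = 1/1.144 = 0.874.

T = 0.874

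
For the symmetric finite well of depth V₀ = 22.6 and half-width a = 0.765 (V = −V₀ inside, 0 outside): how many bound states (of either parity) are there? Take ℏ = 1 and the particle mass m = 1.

The dimensionless depth is z₀ = a√(2mV₀)/ℏ = 0.765 × √(45.20) = 5.143.
The even/odd transcendental equations gain one root per π/2 in z₀, giving N = 1 + ⌊2z₀/π⌋ = 1 + ⌊3.274⌋ = 4.

N = 4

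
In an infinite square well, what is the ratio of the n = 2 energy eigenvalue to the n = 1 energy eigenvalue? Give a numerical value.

4

Since E_n ∝ n², the ratio is (2/1)² = 4.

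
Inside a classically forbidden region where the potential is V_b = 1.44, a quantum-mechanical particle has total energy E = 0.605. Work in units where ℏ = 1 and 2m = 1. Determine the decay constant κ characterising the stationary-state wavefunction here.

κ = 0.914

Since E < V_b the TISE in this region is ψ'' = κ²ψ with κ = √(2m(V_b − E))/ℏ.
κ = √(2 × 0.5 × 0.835) = 0.9138.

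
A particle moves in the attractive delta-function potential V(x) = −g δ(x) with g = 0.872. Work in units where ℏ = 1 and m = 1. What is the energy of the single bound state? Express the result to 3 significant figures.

The bound state is ψ(x) = √κ e^{−κ|x|}. The derivative jump ψ'(0⁺) − ψ'(0⁻) = −(2mg/ℏ²)ψ(0) fixes κ = mg/ℏ² = 0.8720.
Then E = −ℏ²κ²/(2m) = −mg²/(2ℏ²) = -0.3802.

E = -0.380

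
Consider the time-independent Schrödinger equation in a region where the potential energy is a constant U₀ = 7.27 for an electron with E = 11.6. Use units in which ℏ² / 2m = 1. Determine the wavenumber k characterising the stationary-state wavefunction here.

k = 2.08

With E > U₀ the solution is oscillatory, ψ ∝ e^{±ikx} with k = √(2m(E − U₀))/ℏ.
k = √(2 × 0.5 × 4.33) = 2.081.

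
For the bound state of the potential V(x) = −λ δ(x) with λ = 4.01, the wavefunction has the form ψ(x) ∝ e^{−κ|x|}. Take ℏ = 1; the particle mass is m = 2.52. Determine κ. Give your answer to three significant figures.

Integrate −(ℏ²/2m)ψ'' − λδ(x)ψ = Eψ from −ε to +ε: the ψ'' term gives ψ'(0⁺) − ψ'(0⁻) and the δ term gives −(2mλ/ℏ²)ψ(0).
With ψ ∝ e^{−κ|x|} this yields −2κ = −2mλ/ℏ², so κ = mλ/ℏ² = 10.11.

κ = 10.1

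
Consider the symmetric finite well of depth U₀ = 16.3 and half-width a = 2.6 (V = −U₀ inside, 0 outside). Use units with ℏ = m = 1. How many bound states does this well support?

Define the well-strength parameter z₀ = (a/ℏ)√(2mU₀) = 2.6 × √(2·1·16.3) = 14.85.
A new bound state (alternating even/odd) appears each time z₀ passes a multiple of π/2, so N = ⌊2z₀/π⌋ + 1 = ⌊9.451⌋ + 1 = 10.

N = 10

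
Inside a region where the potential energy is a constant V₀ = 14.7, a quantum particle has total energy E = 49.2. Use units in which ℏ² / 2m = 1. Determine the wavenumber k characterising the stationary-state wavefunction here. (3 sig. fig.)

k = 5.87

With E > V₀ the solution is oscillatory, ψ ∝ e^{±ikx} with k = √(2m(E − V₀))/ℏ.
k = √(2 × 0.5 × 34.5) = 5.874.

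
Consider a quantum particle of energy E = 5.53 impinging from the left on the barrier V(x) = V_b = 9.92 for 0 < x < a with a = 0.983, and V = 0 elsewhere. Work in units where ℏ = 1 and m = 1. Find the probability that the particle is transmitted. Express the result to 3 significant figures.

T = 0.0116

E < V_b: inside the barrier ψ ∝ e^{±κx} with κ = √(2m(V_b − E))/ℏ = 2.963.
κa = 2.913, sinh(κa) = 9.176.
The exact tunnelling result is T⁻¹ = 1 + V_b² sinh²(κa) / [4E(V_b − E)] = 86.33, so T = 0.0116.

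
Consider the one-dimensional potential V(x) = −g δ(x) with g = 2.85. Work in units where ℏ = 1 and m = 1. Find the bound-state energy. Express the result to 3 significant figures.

For x ≠ 0 the bound state is ψ ∝ e^{−κ|x|}; integrating the TISE across the delta gives the cusp condition 2κ = 2mg/ℏ², so κ = 2.850.
Then E = −ℏ²κ²/(2m) = −mg²/(2ℏ²) = -4.061.

E = -4.06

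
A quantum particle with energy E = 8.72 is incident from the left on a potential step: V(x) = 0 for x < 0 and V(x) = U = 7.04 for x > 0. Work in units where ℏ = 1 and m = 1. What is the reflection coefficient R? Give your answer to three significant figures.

R = 0.152

The wavenumbers are k₁ = √(2mE)/ℏ = 4.176 on the left and k₂ = √(2m(E − U))/ℏ = 1.833 on the right.
Continuity of ψ and ψ′ at the step yields the reflection amplitude r = (k₁ − k₂)/(k₁ + k₂) = 0.3899; thus R = |r|² = 0.1520, T = 0.8480.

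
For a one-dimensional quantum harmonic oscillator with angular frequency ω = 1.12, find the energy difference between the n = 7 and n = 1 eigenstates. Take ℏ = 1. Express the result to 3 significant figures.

ΔE = 6.72

E_n = ℏω(n + ½), so ΔE = (7 − 1) ℏω = 6 × 1.12 = 6.720.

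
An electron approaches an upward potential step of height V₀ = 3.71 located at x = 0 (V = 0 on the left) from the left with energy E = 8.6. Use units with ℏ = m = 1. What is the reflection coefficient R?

R = 0.0197

The wavenumbers are k₁ = √(2mE)/ℏ = 4.147 on the left and k₂ = √(2m(E − V₀))/ℏ = 3.127 on the right.
Continuity of ψ and ψ′ at the step yields the reflection amplitude r = (k₁ − k₂)/(k₁ + k₂) = 0.1402; thus R = |r|² = 0.01966, T = 0.9803.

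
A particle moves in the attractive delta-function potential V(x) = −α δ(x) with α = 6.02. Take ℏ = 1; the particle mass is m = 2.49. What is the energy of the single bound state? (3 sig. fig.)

For x ≠ 0 the bound state is ψ ∝ e^{−κ|x|}; integrating the TISE across the delta gives the cusp condition 2κ = 2mα/ℏ², so κ = 14.99.
Then E = −ℏ²κ²/(2m) = −mα²/(2ℏ²) = -45.12.

E = -45.1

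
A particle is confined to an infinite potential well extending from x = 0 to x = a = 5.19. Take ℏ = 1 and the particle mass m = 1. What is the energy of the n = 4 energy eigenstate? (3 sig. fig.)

E = 2.93

Requiring ψ(0) = ψ(a) = 0 quantises k = nπ/a, hence E_n = ℏ²k²/2m = n²π²ℏ²/(2ma²).
E_4 = 4² × π² / (2 × 1 × 5.19²) = 2.931.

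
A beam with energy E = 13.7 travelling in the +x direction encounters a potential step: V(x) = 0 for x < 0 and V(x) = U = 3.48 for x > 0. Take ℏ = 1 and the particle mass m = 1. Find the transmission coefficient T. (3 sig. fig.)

T = 0.995

The wavenumbers are k₁ = √(2mE)/ℏ = 5.235 on the left and k₂ = √(2m(E − U))/ℏ = 4.521 on the right.
Matching ψ and ψ′ at x = 0 gives r = (k₁ − k₂)/(k₁ + k₂), so R = r² = 0.005348 and T = 1 − R = 0.9947.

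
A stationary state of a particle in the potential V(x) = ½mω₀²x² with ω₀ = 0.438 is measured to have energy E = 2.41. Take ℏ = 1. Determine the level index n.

E_n = ℏω₀(n + ½) ⇒ n = E/(ℏω₀) − ½ = 2.41/0.438 − 0.5 = 5.002 → n = 5.

n = 5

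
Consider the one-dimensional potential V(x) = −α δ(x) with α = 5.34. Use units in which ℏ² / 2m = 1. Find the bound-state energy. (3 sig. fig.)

E = -7.13

For x ≠ 0 the bound state is ψ ∝ e^{−κ|x|}; integrating the TISE across the delta gives the cusp condition 2κ = 2mα/ℏ², so κ = 2.670.
Then E = −ℏ²κ²/(2m) = −mα²/(2ℏ²) = -7.129.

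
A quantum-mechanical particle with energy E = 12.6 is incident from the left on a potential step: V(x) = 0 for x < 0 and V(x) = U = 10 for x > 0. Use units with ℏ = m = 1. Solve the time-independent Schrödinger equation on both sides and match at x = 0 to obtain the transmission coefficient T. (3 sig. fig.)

On each side the TISE gives plane waves with k = √(2m(E − V))/ℏ: k₁ = √(2·1·12.6) = 5.020, k₂ = √(2·1·2.6) = 2.280.
Continuity of ψ and ψ′ at the step yields the reflection amplitude r = (k₁ − k₂)/(k₁ + k₂) = 0.3753; thus R = |r|² = 0.1408, T = 0.8592.

T = 0.859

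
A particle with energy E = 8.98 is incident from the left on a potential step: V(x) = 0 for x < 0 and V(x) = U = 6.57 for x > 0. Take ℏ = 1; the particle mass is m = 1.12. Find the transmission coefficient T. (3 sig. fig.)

The wavenumbers are k₁ = √(2mE)/ℏ = 4.485 on the left and k₂ = √(2m(E − U))/ℏ = 2.323 on the right.
Matching ψ and ψ′ at x = 0 gives r = (k₁ − k₂)/(k₁ + k₂), so R = r² = 0.1008 and T = 1 − R = 0.8992.

T = 0.899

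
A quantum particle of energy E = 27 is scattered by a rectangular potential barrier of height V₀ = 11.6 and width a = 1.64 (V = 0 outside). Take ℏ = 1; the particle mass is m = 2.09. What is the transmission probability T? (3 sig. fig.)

T = 0.975

E > V₀: inside the barrier k₂ = √(2m(E − V₀))/ℏ = 8.023, k₂a = 13.16.
Matching at both interfaces gives T⁻¹ = 1 + V₀² sin²(k₂a) / [4E(E − V₀)] = 1.025, hence T = 0.975.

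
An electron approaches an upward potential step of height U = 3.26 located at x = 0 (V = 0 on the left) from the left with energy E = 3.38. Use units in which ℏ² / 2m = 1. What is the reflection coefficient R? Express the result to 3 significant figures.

R = 0.466

The wavenumbers are k₁ = √(2mE)/ℏ = 1.838 on the left and k₂ = √(2m(E − U))/ℏ = 0.3464 on the right.
Continuity of ψ and ψ′ at the step yields the reflection amplitude r = (k₁ − k₂)/(k₁ + k₂) = 0.6829; thus R = |r|² = 0.4664, T = 0.5336.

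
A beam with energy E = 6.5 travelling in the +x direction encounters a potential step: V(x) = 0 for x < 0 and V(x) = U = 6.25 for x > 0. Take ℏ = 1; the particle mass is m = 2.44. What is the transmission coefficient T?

On each side the TISE gives plane waves with k = √(2m(E − V))/ℏ: k₁ = √(2·2.44·6.5) = 5.632, k₂ = √(2·2.44·0.25) = 1.105.
Continuity of ψ and ψ′ at the step yields the reflection amplitude r = (k₁ − k₂)/(k₁ + k₂) = 0.6721; thus R = |r|² = 0.4517, T = 0.5483.

T = 0.548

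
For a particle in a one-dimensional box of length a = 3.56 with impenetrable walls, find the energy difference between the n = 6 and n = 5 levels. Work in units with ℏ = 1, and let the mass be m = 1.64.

ΔE = 2.61

E_n = n²π²ℏ²/(2ma²), so ΔE = (6² − 5²) π²ℏ²/(2ma²).
ΔE = 11 × π² / (2 × 1.64 × 3.56²) = 2.612.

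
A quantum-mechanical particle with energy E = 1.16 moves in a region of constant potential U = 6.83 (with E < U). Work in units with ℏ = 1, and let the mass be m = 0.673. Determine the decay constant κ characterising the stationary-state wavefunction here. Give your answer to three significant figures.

κ = 2.76

Since E < U the TISE in this region is ψ'' = κ²ψ with κ = √(2m(U − E))/ℏ.
κ = √(2 × 0.673 × 5.67) = 2.763.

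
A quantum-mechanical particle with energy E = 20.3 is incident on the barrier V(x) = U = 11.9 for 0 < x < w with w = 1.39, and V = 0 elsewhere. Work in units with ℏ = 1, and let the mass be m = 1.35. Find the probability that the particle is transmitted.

E > U: inside the barrier k₂ = √(2m(E − U))/ℏ = 4.762, k₂w = 6.620.
Matching at both interfaces gives T⁻¹ = 1 + U² sin²(k₂w) / [4E(E − U)] = 1.023, hence T = 0.978.

T = 0.978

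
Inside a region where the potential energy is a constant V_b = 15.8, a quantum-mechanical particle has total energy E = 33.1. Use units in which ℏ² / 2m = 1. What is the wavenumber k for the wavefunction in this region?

k = 4.16

With E > V_b the solution is oscillatory, ψ ∝ e^{±ikx} with k = √(2m(E − V_b))/ℏ.
k = √(2 × 0.5 × 17.3) = 4.159.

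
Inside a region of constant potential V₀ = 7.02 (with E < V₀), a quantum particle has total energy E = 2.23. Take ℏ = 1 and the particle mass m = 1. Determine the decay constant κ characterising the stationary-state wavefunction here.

Since E < V₀ the TISE in this region is ψ'' = κ²ψ with κ = √(2m(V₀ − E))/ℏ.
κ = √(2 × 1 × 4.79) = 3.095.

κ = 3.10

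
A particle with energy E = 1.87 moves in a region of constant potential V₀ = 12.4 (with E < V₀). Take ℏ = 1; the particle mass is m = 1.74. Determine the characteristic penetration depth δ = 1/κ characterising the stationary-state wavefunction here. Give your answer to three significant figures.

δ = 0.165

Since E < V₀ the TISE in this region is ψ'' = κ²ψ with κ = √(2m(V₀ − E))/ℏ.
κ = √(2 × 1.74 × 10.53) = 6.053. The penetration depth is δ = 1/κ = 0.165.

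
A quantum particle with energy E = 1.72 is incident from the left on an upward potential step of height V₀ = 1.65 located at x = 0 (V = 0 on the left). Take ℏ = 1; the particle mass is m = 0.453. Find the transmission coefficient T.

The wavenumbers are k₁ = √(2mE)/ℏ = 1.248 on the left and k₂ = √(2m(E − V₀))/ℏ = 0.2518 on the right.
Continuity of ψ and ψ′ at the step yields the reflection amplitude r = (k₁ − k₂)/(k₁ + k₂) = 0.6643; thus R = |r|² = 0.4412, T = 0.5588.

T = 0.559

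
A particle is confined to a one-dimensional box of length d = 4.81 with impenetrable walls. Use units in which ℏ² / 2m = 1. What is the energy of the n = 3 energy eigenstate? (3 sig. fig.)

E = 3.84

The infinite-well eigenfunctions ψ_n = √(2/d) sin(nπx/d) vanish at both walls, giving E_n = n²π²ℏ²/(2md²).
E_3 = 3² × π² / (2 × 0.5 × 4.81²) = 3.839.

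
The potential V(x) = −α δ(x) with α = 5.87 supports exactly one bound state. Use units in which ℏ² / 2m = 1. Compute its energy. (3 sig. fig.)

For x ≠ 0 the bound state is ψ ∝ e^{−κ|x|}; integrating the TISE across the delta gives the cusp condition 2κ = 2mα/ℏ², so κ = 2.935.
Then E = −ℏ²κ²/(2m) = −mα²/(2ℏ²) = -8.614.

E = -8.61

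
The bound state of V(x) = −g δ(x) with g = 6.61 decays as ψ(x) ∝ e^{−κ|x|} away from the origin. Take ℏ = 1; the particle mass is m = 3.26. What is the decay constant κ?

κ = 21.5

Integrate −(ℏ²/2m)ψ'' − gδ(x)ψ = Eψ from −ε to +ε: the ψ'' term gives ψ'(0⁺) − ψ'(0⁻) and the δ term gives −(2mg/ℏ²)ψ(0).
With ψ ∝ e^{−κ|x|} this yields −2κ = −2mg/ℏ², so κ = mg/ℏ² = 21.55.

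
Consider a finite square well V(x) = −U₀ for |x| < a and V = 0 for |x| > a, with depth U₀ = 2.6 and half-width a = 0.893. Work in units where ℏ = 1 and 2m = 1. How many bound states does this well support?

N = 1

Define the well-strength parameter z₀ = (a/ℏ)√(2mU₀) = 0.893 × √(2·0.5·2.6) = 1.440.
A new bound state (alternating even/odd) appears each time z₀ passes a multiple of π/2, so N = ⌊2z₀/π⌋ + 1 = ⌊0.9167⌋ + 1 = 1.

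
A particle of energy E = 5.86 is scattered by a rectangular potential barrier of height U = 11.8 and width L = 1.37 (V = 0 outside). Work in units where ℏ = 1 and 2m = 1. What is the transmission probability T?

E < U: inside the barrier ψ ∝ e^{±κx} with κ = √(2m(U − E))/ℏ = 2.437.
κL = 3.339, sinh(κL) = 14.08.
Matching ψ, ψ′ at both faces gives T = [1 + U² sinh²(κL) / (4E(U − E))]⁻¹ = 1/199.2 = 0.00502.

T = 0.00502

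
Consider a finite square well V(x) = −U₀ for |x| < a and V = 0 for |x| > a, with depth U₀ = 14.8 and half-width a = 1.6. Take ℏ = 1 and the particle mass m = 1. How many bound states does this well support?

N = 6

Define the well-strength parameter z₀ = (a/ℏ)√(2mU₀) = 1.6 × √(2·1·14.8) = 8.705.
The even/odd transcendental equations gain one root per π/2 in z₀, giving N = 1 + ⌊2z₀/π⌋ = 1 + ⌊5.542⌋ = 6.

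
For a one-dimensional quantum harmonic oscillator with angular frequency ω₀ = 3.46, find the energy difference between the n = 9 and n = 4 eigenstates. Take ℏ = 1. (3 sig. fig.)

ΔE = 17.3

E_n = ℏω₀(n + ½), so ΔE = (9 − 4) ℏω₀ = 5 × 3.46 = 17.30.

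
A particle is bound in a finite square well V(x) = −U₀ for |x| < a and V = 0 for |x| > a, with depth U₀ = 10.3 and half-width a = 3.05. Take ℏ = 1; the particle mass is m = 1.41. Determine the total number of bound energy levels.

Define the well-strength parameter z₀ = (a/ℏ)√(2mU₀) = 3.05 × √(2·1.41·10.3) = 16.44.
A new bound state (alternating even/odd) appears each time z₀ passes a multiple of π/2, so N = ⌊2z₀/π⌋ + 1 = ⌊10.46⌋ + 1 = 11.

N = 11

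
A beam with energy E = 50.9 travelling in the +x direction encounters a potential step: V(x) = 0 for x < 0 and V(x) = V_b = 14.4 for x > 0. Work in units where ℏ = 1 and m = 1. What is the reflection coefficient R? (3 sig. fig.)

The wavenumbers are k₁ = √(2mE)/ℏ = 10.09 on the left and k₂ = √(2m(E − V_b))/ℏ = 8.544 on the right.
Continuity of ψ and ψ′ at the step yields the reflection amplitude r = (k₁ − k₂)/(k₁ + k₂) = 0.08295; thus R = |r|² = 0.006880, T = 0.9931.

R = 0.00688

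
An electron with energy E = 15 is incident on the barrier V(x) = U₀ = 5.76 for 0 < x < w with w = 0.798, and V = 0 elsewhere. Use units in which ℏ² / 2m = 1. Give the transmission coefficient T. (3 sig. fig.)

T = 0.975

E > U₀: inside the barrier k₂ = √(2m(E − U₀))/ℏ = 3.040, k₂w = 2.426.
Matching at both interfaces gives T⁻¹ = 1 + U₀² sin²(k₂w) / [4E(E − U₀)] = 1.026, hence T = 0.975.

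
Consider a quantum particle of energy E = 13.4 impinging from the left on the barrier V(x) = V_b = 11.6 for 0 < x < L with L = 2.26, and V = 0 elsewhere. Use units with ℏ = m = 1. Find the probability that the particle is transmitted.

T = 0.463

E > V_b: inside the barrier k₂ = √(2m(E − V_b))/ℏ = 1.897, k₂L = 4.288.
Matching at both interfaces gives T⁻¹ = 1 + V_b² sin²(k₂L) / [4E(E − V_b)] = 2.158, hence T = 0.463.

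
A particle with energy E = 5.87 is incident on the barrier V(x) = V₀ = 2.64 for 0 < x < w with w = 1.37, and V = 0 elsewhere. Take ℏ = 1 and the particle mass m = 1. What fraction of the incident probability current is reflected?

E > V₀: inside the barrier k₂ = √(2m(E − V₀))/ℏ = 2.542, k₂w = 3.482.
T = [1 + V₀² sin²(k₂w) / (4E(E − V₀))]⁻¹ = 1/1.010 = 0.990.
R = 1 − T = 0.0101.

R = 0.0101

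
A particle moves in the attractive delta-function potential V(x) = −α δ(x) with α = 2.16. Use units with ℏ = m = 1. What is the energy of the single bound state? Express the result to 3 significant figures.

E = -2.33

For x ≠ 0 the bound state is ψ ∝ e^{−κ|x|}; integrating the TISE across the delta gives the cusp condition 2κ = 2mα/ℏ², so κ = 2.160.
Then E = −ℏ²κ²/(2m) = −mα²/(2ℏ²) = -2.333.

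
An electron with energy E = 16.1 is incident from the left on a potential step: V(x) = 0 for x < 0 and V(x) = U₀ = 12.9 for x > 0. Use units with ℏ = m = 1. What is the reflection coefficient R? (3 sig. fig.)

R = 0.147

The wavenumbers are k₁ = √(2mE)/ℏ = 5.675 on the left and k₂ = √(2m(E − U₀))/ℏ = 2.530 on the right.
Continuity of ψ and ψ′ at the step yields the reflection amplitude r = (k₁ − k₂)/(k₁ + k₂) = 0.3833; thus R = |r|² = 0.1469, T = 0.8531.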